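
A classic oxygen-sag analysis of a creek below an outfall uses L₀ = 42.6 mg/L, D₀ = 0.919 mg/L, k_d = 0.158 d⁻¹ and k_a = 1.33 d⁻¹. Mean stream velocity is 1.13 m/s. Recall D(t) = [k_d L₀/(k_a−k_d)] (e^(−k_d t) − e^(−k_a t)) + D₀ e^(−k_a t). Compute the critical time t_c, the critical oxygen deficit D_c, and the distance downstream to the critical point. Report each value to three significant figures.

t_c ≈ 1.67 d; D_c ≈ 3.89 mg/L; x_c ≈ 163 km

t_c = [1/(k_a−k_d)] ln[(k_a/k_d)(1 − D₀(k_a−k_d)/(k_d L₀))]
= [1/(1.33−0.158)] ln[(1.33/0.158)(1 − 0.919×1.172/(0.158×42.6))]
= (1/1.172) ln[8.418 × 0.8400] = 0.8532 × ln(7.071) = 0.8532 × 1.956 = 1.669 d.
D_c = (k_d/k_a) L₀ e^(−k_d t_c) = (0.158/1.33) × 42.6 × e^(−0.158×1.669) = 0.1188 × 42.6 × 0.7682 = 3.888 mg/L.
x_c = v t_c = 1.13 m/s × 1.669 d × 86400 s/d = 162900 m ≈ 163 km.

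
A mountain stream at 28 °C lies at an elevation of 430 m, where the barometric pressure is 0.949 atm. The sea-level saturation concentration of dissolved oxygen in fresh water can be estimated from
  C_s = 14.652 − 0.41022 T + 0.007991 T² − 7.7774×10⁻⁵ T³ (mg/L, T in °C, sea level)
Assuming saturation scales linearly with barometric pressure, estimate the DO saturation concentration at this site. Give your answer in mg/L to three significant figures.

C_s ≈ 7.33 mg/L

At sea level: C_s = 14.652 − 0.41022×28 + 0.007991×28² − 7.7774×10⁻⁵×28³ = 7.723 mg/L.
Pressure correction: C_s' = 7.723 × 0.949 = 7.330 mg/L.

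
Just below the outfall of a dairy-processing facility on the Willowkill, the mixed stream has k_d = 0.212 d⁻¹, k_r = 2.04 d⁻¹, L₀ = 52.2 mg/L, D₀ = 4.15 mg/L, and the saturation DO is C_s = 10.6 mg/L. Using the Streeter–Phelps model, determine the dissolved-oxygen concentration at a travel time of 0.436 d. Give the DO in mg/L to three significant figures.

k_d L₀/(k_r−k_d) = 0.212×52.2/(2.04−0.212) = 11.07/1.828 = 6.054 mg/L.
e^(−k_d t) = e^(−0.212×0.4360) = 0.9117; e^(−k_r t) = e^(−2.04×0.4360) = 0.4109.
D = 6.054 × (0.9117 − 0.4109) + 4.15 × 0.4109 = 3.032 + 1.705 = 4.737 mg/L.
DO = C_s − D = 10.6 − 4.737 = 5.863 mg/L.

DO ≈ 5.86 mg/L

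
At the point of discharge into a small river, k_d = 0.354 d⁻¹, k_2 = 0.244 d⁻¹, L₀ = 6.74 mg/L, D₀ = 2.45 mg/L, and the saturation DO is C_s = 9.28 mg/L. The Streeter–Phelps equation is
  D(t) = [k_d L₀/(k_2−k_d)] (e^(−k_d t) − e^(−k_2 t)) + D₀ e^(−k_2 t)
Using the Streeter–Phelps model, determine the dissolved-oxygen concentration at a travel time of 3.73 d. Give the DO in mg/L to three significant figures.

DO ≈ 5.36 mg/L

k_d L₀/(k_2−k_d) = 0.354×6.74/(0.244−0.354) = 2.386/-0.1100 = -21.69 mg/L.
e^(−k_d t) = e^(−0.354×3.730) = 0.2670; e^(−k_2 t) = e^(−0.244×3.730) = 0.4025.
D = -21.69 × (0.2670 − 0.4025) + 2.45 × 0.4025 = 2.938 + 0.9861 = 3.924 mg/L.
DO = C_s − D = 9.28 − 3.924 = 5.356 mg/L.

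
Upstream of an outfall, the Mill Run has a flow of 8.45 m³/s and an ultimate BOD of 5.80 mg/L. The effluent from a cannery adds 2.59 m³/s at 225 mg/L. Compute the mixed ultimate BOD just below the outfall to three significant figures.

Flow-weighted mixing: C = (Q_r C_r + Q_w C_w)/(Q_r + Q_w)
= (8.45×5.80 + 2.59×225)/(8.45 + 2.59) = 631.8/11.04 = 57.22 mg/L.

57.2 mg/L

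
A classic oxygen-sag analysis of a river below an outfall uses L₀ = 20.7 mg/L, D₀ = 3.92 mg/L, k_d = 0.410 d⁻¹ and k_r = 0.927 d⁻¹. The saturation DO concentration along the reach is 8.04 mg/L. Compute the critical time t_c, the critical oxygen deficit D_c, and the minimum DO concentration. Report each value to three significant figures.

t_c ≈ 1.05 d; D_c ≈ 5.95 mg/L; min DO ≈ 2.09 mg/L

At the critical point dD/dt = 0, so k_d L₀ e^(−k_d t) = k_r D. Substituting D(t) from the Streeter–Phelps equation and solving for t gives
t_c = ln[(k_r/k_d)(1 − D₀(k_r−k_d)/(k_d L₀))] / (k_r−k_d).
Here k_r−k_d = 0.5170 d⁻¹ and 1 − D₀(k_r−k_d)/(k_d L₀) = 1 − 3.92×0.5170/(0.410×20.7) = 0.7612, so
t_c = ln(2.261 × 0.7612) / 0.5170 = 0.5429 / 0.5170 = 1.050 d.
D_c = (k_d/k_r) L₀ e^(−k_d t_c) = (0.410/0.927) × 20.7 × e^(−0.410×1.050) = 0.4423 × 20.7 × 0.6501 = 5.952 mg/L.
Minimum DO = C_s − D_c = 8.04 − 5.952 = 2.088 mg/L.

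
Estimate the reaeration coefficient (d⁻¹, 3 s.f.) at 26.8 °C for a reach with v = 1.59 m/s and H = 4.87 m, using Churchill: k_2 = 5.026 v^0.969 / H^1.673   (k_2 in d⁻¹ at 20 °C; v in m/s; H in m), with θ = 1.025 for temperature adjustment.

k_2(20) = 5.026 × 1.59^0.969 / 4.87^1.673 = 5.026 × 1.567 / 14.13 = 0.5574 d⁻¹.
k_2(26.8) = 0.5574 × 1.025^(26.8−20) = 0.5574 × 1.183 = 0.6593 d⁻¹.

k_2 ≈ 0.659 d⁻¹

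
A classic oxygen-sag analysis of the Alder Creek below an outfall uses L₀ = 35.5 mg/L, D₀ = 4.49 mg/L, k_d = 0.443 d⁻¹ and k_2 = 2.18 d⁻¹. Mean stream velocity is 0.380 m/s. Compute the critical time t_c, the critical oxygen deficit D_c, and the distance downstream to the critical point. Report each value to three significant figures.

t_c ≈ 0.523 d; D_c ≈ 5.72 mg/L; x_c ≈ 17.2 km

t_c = [1/(k_2−k_d)] ln[(k_2/k_d)(1 − D₀(k_2−k_d)/(k_d L₀))]
= [1/(2.18−0.443)] ln[(2.18/0.443)(1 − 4.49×1.737/(0.443×35.5))]
= (1/1.737) ln[4.921 × 0.5041] = 0.5757 × ln(2.481) = 0.5757 × 0.9085 = 0.5230 d.
D_c = (k_d/k_2) L₀ e^(−k_d t_c) = (0.443/2.18) × 35.5 × e^(−0.443×0.5230) = 0.2032 × 35.5 × 0.7932 = 5.722 mg/L.
x_c = v t_c = 0.380 m/s × 0.5230 d × 86400 s/d = 17170 m ≈ 17.2 km.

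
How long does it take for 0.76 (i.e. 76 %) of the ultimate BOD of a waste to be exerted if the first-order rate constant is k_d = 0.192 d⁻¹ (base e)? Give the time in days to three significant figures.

y/L₀ = 1 − e^(−k_d t) = 0.76 ⇒ e^(−k_d t) = 0.240
t = −ln(0.240) / 0.192 = 1.427 / 0.192 = 7.433 d.

t ≈ 7.43 d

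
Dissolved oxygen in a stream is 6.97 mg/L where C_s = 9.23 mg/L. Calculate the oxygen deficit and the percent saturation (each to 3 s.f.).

D ≈ 2.26 mg/L; 75.5 % saturation

D = C_s − C = 9.23 − 6.97 = 2.26 mg/L.
% saturation = 6.97/9.23 × 100 = 75.5 %.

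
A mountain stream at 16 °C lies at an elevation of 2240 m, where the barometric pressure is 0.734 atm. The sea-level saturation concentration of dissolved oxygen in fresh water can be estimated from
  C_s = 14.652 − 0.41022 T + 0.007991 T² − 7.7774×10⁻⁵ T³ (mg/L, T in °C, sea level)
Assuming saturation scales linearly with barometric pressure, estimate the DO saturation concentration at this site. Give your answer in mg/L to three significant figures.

At sea level: C_s = 14.652 − 0.41022×16 + 0.007991×16² − 7.7774×10⁻⁵×16³ = 9.816 mg/L.
Pressure correction: C_s' = 9.816 × 0.734 = 7.205 mg/L.

C_s ≈ 7.20 mg/L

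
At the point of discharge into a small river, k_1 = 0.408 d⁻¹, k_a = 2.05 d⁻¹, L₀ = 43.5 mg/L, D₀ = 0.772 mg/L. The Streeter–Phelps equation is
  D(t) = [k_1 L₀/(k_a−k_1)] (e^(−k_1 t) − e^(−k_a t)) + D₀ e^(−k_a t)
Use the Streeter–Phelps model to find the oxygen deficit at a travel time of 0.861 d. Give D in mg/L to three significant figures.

k_1 L₀/(k_a−k_1) = 0.408×43.5/(2.05−0.408) = 17.75/1.642 = 10.81 mg/L.
e^(−k_1 t) = e^(−0.408×0.8610) = 0.7038; e^(−k_a t) = e^(−2.05×0.8610) = 0.1712.
D = 10.81 × (0.7038 − 0.1712) + 0.772 × 0.1712 = 5.757 + 0.1321 = 5.889 mg/L.

D ≈ 5.89 mg/L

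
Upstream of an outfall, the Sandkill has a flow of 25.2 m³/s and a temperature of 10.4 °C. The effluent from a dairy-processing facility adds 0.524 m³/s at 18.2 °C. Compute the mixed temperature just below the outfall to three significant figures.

10.6 °C

Flow-weighted mixing: C = (Q_r C_r + Q_w C_w)/(Q_r + Q_w)
= (25.2×10.4 + 0.524×18.2)/(25.2 + 0.524) = 271.6/25.72 = 10.56 °C.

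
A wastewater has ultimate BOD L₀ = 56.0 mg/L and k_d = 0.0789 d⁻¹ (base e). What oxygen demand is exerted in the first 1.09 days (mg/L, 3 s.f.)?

y ≈ 4.61 mg/L

y_t = L₀(1 − e^(−k_d t)) = 56.0 × (1 − e^(−0.0789×1.09))
= 56.0 × (1 − 0.9176) = 56.0 × 0.08241 = 4.615 mg/L.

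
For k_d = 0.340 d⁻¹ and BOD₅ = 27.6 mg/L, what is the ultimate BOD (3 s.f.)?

BOD₅ = L₀(1 − e^(−5k_d)) ⇒ L₀ = BOD₅ / (1 − e^(−5×0.340))
= 27.6 / (1 − 0.1827) = 27.6 / 0.8173 = 33.77 mg/L.

L₀ ≈ 33.8 mg/L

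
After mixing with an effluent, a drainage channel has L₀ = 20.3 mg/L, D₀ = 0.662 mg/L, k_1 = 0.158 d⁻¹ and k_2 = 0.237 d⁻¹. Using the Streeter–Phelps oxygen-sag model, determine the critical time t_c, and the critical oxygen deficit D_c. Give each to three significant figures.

t_c ≈ 4.92 d; D_c ≈ 6.22 mg/L

With k_2/k_1 = 1.500 and 1 − D₀(k_2−k_1)/(k_1 L₀) = 0.9837,
t_c = ln(1.500 × 0.9837) / (0.237 − 0.158) = ln(1.476) / 0.07900 = 0.3890/0.07900 = 4.924 d.
D_c = (k_1/k_2) L₀ e^(−k_1 t_c) = (0.158/0.237) × 20.3 × e^(−0.158×4.924) = 0.6667 × 20.3 × 0.4593 = 6.216 mg/L.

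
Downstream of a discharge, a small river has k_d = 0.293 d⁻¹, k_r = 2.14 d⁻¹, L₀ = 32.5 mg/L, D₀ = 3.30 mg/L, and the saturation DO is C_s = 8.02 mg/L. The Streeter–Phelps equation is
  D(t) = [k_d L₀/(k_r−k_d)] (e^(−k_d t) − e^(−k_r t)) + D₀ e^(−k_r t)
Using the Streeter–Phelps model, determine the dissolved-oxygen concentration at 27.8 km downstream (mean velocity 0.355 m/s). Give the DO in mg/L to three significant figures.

DO ≈ 4.33 mg/L

Travel time t = x/v = 27.8 km / (0.355 m/s) = 27800 m / 0.355 m/s = 78310 s = 0.9064 d.
k_d L₀/(k_r−k_d) = 0.293×32.5/(2.14−0.293) = 9.522/1.847 = 5.156 mg/L.
e^(−k_d t) = e^(−0.293×0.9064) = 0.7668; e^(−k_r t) = e^(−2.14×0.9064) = 0.1438.
D = 5.156 × (0.7668 − 0.1438) + 3.30 × 0.1438 = 3.212 + 0.4744 = 3.686 mg/L.
DO = C_s − D = 8.02 − 3.686 = 4.334 mg/L.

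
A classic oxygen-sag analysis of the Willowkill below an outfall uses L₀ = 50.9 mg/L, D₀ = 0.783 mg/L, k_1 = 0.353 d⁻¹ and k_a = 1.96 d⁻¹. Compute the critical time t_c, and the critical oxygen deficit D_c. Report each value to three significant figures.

t_c ≈ 1.02 d; D_c ≈ 6.39 mg/L

t_c = [1/(k_a−k_1)] ln[(k_a/k_1)(1 − D₀(k_a−k_1)/(k_1 L₀))]
= [1/(1.96−0.353)] ln[(1.96/0.353)(1 − 0.783×1.607/(0.353×50.9))]
= (1/1.607) ln[5.552 × 0.9300] = 0.6223 × ln(5.164) = 0.6223 × 1.642 = 1.022 d.
D_c = (k_1/k_a) L₀ e^(−k_1 t_c) = (0.353/1.96) × 50.9 × e^(−0.353×1.022) = 0.1801 × 50.9 × 0.6973 = 6.392 mg/L.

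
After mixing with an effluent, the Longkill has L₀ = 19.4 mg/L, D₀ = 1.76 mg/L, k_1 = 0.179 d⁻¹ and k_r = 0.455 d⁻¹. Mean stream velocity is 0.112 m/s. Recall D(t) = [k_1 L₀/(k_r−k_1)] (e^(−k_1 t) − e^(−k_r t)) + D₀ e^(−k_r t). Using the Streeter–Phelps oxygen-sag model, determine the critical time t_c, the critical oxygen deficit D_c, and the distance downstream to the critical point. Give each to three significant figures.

t_c ≈ 2.83 d; D_c ≈ 4.60 mg/L; x_c ≈ 27.4 km

At the critical point dD/dt = 0, so k_1 L₀ e^(−k_1 t) = k_r D. Substituting D(t) from the Streeter–Phelps equation and solving for t gives
t_c = ln[(k_r/k_1)(1 − D₀(k_r−k_1)/(k_1 L₀))] / (k_r−k_1).
Here k_r−k_1 = 0.2760 d⁻¹ and 1 − D₀(k_r−k_1)/(k_1 L₀) = 1 − 1.76×0.2760/(0.179×19.4) = 0.8601, so
t_c = ln(2.542 × 0.8601) / 0.2760 = 0.7822 / 0.2760 = 2.834 d.
D_c = (k_1/k_r) L₀ e^(−k_1 t_c) = (0.179/0.455) × 19.4 × e^(−0.179×2.834) = 0.3934 × 19.4 × 0.6021 = 4.595 mg/L.
x_c = v t_c = 0.112 m/s × 2.834 d × 86400 s/d = 27430 m ≈ 27.4 km.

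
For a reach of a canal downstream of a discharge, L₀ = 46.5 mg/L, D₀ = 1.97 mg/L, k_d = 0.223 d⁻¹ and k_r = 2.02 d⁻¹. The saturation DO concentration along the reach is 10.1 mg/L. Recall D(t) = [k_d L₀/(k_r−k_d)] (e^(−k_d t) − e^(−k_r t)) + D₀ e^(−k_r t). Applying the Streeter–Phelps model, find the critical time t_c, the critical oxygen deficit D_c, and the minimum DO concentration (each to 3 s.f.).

t_c ≈ 0.994 d; D_c ≈ 4.11 mg/L; min DO ≈ 5.99 mg/L

t_c = [1/(k_r−k_d)] ln[(k_r/k_d)(1 − D₀(k_r−k_d)/(k_d L₀))]
= [1/(2.02−0.223)] ln[(2.02/0.223)(1 − 1.97×1.797/(0.223×46.5))]
= (1/1.797) ln[9.058 × 0.6586] = 0.5565 × ln(5.966) = 0.5565 × 1.786 = 0.9939 d.
L(t_c) = L₀ e^(−k_d t_c) = 46.5 × 0.8012 = 37.26 mg/L, and at the critical point k_r D_c = k_d L, so D_c = (0.223/2.02) × 37.26 = 4.113 mg/L.
Minimum DO = C_s − D_c = 10.1 − 4.113 = 5.987 mg/L.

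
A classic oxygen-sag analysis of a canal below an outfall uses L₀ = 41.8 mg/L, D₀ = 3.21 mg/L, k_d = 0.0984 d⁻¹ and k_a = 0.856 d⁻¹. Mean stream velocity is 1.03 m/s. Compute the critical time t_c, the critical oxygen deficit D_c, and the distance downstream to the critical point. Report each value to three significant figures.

At the critical point dD/dt = 0, so k_d L₀ e^(−k_d t) = k_a D. Substituting D(t) from the Streeter–Phelps equation and solving for t gives
t_c = ln[(k_a/k_d)(1 − D₀(k_a−k_d)/(k_d L₀))] / (k_a−k_d).
Here k_a−k_d = 0.7576 d⁻¹ and 1 − D₀(k_a−k_d)/(k_d L₀) = 1 − 3.21×0.7576/(0.0984×41.8) = 0.4087, so
t_c = ln(8.699 × 0.4087) / 0.7576 = 1.269 / 0.7576 = 1.674 d.
L(t_c) = L₀ e^(−k_d t_c) = 41.8 × 0.8481 = 35.45 mg/L, and at the critical point k_a D_c = k_d L, so D_c = (0.0984/0.856) × 35.45 = 4.075 mg/L.
x_c = v t_c = 1.03 m/s × 1.674 d × 86400 s/d = 149000 m ≈ 149 km.

t_c ≈ 1.67 d; D_c ≈ 4.08 mg/L; x_c ≈ 149 km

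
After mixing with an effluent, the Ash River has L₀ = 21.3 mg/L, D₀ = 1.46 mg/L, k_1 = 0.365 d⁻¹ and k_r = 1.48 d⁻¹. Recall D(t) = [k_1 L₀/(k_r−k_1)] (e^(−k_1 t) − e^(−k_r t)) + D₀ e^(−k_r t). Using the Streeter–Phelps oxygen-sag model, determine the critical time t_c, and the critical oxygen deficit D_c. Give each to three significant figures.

t_c ≈ 1.04 d; D_c ≈ 3.59 mg/L

t_c = [1/(k_r−k_1)] ln[(k_r/k_1)(1 − D₀(k_r−k_1)/(k_1 L₀))]
= [1/(1.48−0.365)] ln[(1.48/0.365)(1 − 1.46×1.115/(0.365×21.3))]
= (1/1.115) ln[4.055 × 0.7906] = 0.8969 × ln(3.206) = 0.8969 × 1.165 = 1.045 d.
L(t_c) = L₀ e^(−k_1 t_c) = 21.3 × 0.6829 = 14.55 mg/L, and at the critical point k_r D_c = k_1 L, so D_c = (0.365/1.48) × 14.55 = 3.588 mg/L.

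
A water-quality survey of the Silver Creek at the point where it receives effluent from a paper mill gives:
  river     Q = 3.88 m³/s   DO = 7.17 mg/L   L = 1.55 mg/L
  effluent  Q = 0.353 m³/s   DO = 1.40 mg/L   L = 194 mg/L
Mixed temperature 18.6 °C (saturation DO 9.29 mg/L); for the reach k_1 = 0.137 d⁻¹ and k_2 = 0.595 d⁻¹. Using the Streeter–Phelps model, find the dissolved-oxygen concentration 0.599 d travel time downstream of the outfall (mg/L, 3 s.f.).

Mixed DO = (3.88×7.17 + 0.353×1.40)/(3.88+0.353) = 28.31/4.233 = 6.689 mg/L.
Mixed L₀ = (3.88×1.55 + 0.353×194)/(4.233) = 74.50/4.233 = 17.60 mg/L.
Initial deficit D₀ = C_s − DO₀ = 9.29 − 6.689 = 2.601 mg/L.
D(0.599) = [0.137×17.60/(0.595−0.137)](e^(−0.137×0.599) − e^(−0.595×0.599)) + 2.601 e^(−0.595×0.599)
= 5.264 × (0.9212 − 0.7002) + 2.601 × 0.7002 = 2.985 mg/L.
DO = 9.29 − 2.985 = 6.305 mg/L.

DO ≈ 6.31 mg/L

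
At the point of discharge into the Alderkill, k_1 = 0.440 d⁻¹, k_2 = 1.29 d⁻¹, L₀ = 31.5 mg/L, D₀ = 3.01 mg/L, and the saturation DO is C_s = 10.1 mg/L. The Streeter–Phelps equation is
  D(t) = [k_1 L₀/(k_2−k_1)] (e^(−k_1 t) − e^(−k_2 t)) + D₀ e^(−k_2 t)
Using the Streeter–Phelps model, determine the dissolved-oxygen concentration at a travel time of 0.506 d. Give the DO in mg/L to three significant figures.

DO ≈ 3.97 mg/L

k_1 L₀/(k_2−k_1) = 0.440×31.5/(1.29−0.440) = 13.86/0.8500 = 16.31 mg/L.
e^(−k_1 t) = e^(−0.440×0.5060) = 0.8004; e^(−k_2 t) = e^(−1.29×0.5060) = 0.5206.
D = 16.31 × (0.8004 − 0.5206) + 3.01 × 0.5206 = 4.562 + 1.567 = 6.129 mg/L.
DO = C_s − D = 10.1 − 6.129 = 3.971 mg/L.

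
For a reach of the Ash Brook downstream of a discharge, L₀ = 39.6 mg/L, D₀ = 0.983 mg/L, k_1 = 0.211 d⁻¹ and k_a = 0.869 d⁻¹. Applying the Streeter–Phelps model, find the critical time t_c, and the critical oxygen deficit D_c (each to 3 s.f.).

At the critical point dD/dt = 0, so k_1 L₀ e^(−k_1 t) = k_a D. Substituting D(t) from the Streeter–Phelps equation and solving for t gives
t_c = ln[(k_a/k_1)(1 − D₀(k_a−k_1)/(k_1 L₀))] / (k_a−k_1).
Here k_a−k_1 = 0.6580 d⁻¹ and 1 − D₀(k_a−k_1)/(k_1 L₀) = 1 − 0.983×0.6580/(0.211×39.6) = 0.9226, so
t_c = ln(4.118 × 0.9226) / 0.6580 = 1.335 / 0.6580 = 2.029 d.
L(t_c) = L₀ e^(−k_1 t_c) = 39.6 × 0.6518 = 25.81 mg/L, and at the critical point k_a D_c = k_1 L, so D_c = (0.211/0.869) × 25.81 = 6.267 mg/L.

t_c ≈ 2.03 d; D_c ≈ 6.27 mg/L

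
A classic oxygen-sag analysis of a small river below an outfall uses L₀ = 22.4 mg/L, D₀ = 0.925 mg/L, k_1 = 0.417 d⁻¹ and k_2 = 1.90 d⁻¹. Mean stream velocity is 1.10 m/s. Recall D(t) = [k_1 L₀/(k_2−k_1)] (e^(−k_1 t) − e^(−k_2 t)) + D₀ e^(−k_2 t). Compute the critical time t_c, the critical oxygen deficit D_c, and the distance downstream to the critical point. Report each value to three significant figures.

t_c ≈ 0.916 d; D_c ≈ 3.36 mg/L; x_c ≈ 87.0 km

With k_2/k_1 = 4.556 and 1 − D₀(k_2−k_1)/(k_1 L₀) = 0.8531,
t_c = ln(4.556 × 0.8531) / (1.90 − 0.417) = ln(3.887) / 1.483 = 1.358/1.483 = 0.9155 d.
L(t_c) = L₀ e^(−k_1 t_c) = 22.4 × 0.6827 = 15.29 mg/L, and at the critical point k_2 D_c = k_1 L, so D_c = (0.417/1.90) × 15.29 = 3.356 mg/L.
x_c = v t_c = 1.10 m/s × 0.9155 d × 86400 s/d = 87010 m ≈ 87.0 km.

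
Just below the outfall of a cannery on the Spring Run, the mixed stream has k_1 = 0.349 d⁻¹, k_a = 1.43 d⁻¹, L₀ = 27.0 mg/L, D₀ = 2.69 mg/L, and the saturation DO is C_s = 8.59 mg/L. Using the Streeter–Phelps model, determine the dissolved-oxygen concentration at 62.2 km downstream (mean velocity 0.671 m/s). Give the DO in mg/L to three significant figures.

Travel time t = x/v = 62.2 km / (0.671 m/s) = 62200 m / 0.671 m/s = 92700 s = 1.073 d.
k_1 L₀/(k_a−k_1) = 0.349×27.0/(1.43−0.349) = 9.423/1.081 = 8.717 mg/L.
e^(−k_1 t) = e^(−0.349×1.073) = 0.6877; e^(−k_a t) = e^(−1.43×1.073) = 0.2156.
D = 8.717 × (0.6877 − 0.2156) + 2.69 × 0.2156 = 4.115 + 0.5800 = 4.695 mg/L.
DO = C_s − D = 8.59 − 4.695 = 3.895 mg/L.

DO ≈ 3.90 mg/L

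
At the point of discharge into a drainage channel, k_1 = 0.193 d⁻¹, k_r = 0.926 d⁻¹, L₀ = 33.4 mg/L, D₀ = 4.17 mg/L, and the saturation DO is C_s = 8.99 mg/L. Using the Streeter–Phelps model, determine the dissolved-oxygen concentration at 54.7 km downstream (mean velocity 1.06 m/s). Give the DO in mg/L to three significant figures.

DO ≈ 3.81 mg/L

Travel time t = x/v = 54.7 km / (1.06 m/s) = 54700 m / 1.06 m/s = 51600 s = 0.5973 d.
k_1 L₀/(k_r−k_1) = 0.193×33.4/(0.926−0.193) = 6.446/0.7330 = 8.794 mg/L.
e^(−k_1 t) = e^(−0.193×0.5973) = 0.8911; e^(−k_r t) = e^(−0.926×0.5973) = 0.5752.
D = 8.794 × (0.8911 − 0.5752) + 4.17 × 0.5752 = 2.778 + 2.399 = 5.177 mg/L.
DO = C_s − D = 8.99 − 5.177 = 3.813 mg/L.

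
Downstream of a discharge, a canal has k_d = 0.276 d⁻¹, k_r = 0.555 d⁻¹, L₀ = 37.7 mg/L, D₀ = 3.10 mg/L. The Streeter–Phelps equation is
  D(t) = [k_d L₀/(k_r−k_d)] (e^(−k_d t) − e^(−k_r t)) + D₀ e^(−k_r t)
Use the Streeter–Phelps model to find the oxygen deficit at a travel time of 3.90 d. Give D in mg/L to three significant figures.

k_d L₀/(k_r−k_d) = 0.276×37.7/(0.555−0.276) = 10.41/0.2790 = 37.29 mg/L.
e^(−k_d t) = e^(−0.276×3.900) = 0.3408; e^(−k_r t) = e^(−0.555×3.900) = 0.1148.
D = 37.29 × (0.3408 − 0.1148) + 3.10 × 0.1148 = 8.429 + 0.3559 = 8.785 mg/L.

D ≈ 8.78 mg/L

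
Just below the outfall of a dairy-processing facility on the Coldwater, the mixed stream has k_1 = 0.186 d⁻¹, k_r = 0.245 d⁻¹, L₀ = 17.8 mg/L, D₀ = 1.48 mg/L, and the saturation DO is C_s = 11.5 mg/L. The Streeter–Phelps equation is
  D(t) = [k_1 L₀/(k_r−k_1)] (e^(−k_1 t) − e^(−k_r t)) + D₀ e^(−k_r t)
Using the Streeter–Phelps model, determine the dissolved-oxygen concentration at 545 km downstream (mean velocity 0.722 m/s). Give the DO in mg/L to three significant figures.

Travel time t = x/v = 545 km / (0.722 m/s) = 545000 m / 0.722 m/s = 754800 s = 8.737 d.
k_1 L₀/(k_r−k_1) = 0.186×17.8/(0.245−0.186) = 3.311/0.05900 = 56.12 mg/L.
e^(−k_1 t) = e^(−0.186×8.737) = 0.1969; e^(−k_r t) = e^(−0.245×8.737) = 0.1176.
D = 56.12 × (0.1969 − 0.1176) + 1.48 × 0.1176 = 4.450 + 0.1740 = 4.625 mg/L.
DO = C_s − D = 11.5 − 4.625 = 6.875 mg/L.

DO ≈ 6.88 mg/L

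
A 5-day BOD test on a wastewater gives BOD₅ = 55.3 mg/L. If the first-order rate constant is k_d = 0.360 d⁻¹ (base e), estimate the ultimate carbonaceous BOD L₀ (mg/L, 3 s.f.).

BOD₅ = L₀(1 − e^(−5k_d)) ⇒ L₀ = BOD₅ / (1 − e^(−5×0.360))
= 55.3 / (1 − 0.1653) = 55.3 / 0.8347 = 66.25 mg/L.

L₀ ≈ 66.3 mg/L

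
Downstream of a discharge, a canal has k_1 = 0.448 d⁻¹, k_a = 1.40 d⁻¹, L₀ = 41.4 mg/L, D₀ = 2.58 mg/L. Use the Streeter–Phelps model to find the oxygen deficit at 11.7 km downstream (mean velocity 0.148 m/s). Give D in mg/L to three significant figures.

Travel time t = x/v = 11.7 km / (0.148 m/s) = 11700 m / 0.148 m/s = 79050 s = 0.9150 d.
k_1 L₀/(k_a−k_1) = 0.448×41.4/(1.40−0.448) = 18.55/0.9520 = 19.48 mg/L.
e^(−k_1 t) = e^(−0.448×0.9150) = 0.6637; e^(−k_a t) = e^(−1.40×0.9150) = 0.2778.
D = 19.48 × (0.6637 − 0.2778) + 2.58 × 0.2778 = 7.519 + 0.7166 = 8.236 mg/L.

D ≈ 8.24 mg/L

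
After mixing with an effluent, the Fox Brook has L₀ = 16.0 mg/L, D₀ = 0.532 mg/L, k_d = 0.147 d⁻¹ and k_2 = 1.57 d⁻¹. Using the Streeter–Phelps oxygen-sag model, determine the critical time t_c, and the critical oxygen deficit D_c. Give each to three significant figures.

At the critical point dD/dt = 0, so k_d L₀ e^(−k_d t) = k_2 D. Substituting D(t) from the Streeter–Phelps equation and solving for t gives
t_c = ln[(k_2/k_d)(1 − D₀(k_2−k_d)/(k_d L₀))] / (k_2−k_d).
Here k_2−k_d = 1.423 d⁻¹ and 1 − D₀(k_2−k_d)/(k_d L₀) = 1 − 0.532×1.423/(0.147×16.0) = 0.6781, so
t_c = ln(10.68 × 0.6781) / 1.423 = 1.980 / 1.423 = 1.391 d.
D_c = (k_d/k_2) L₀ e^(−k_d t_c) = (0.147/1.57) × 16.0 × e^(−0.147×1.391) = 0.09363 × 16.0 × 0.8150 = 1.221 mg/L.

t_c ≈ 1.39 d; D_c ≈ 1.22 mg/L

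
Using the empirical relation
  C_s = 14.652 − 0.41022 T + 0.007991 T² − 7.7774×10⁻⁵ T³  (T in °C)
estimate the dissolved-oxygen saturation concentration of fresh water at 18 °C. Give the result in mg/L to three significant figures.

C_s = 14.652 − 0.41022×18 + 0.007991×18² − 7.7774×10⁻⁵×18³ = 9.404 mg/L.

C_s ≈ 9.40 mg/L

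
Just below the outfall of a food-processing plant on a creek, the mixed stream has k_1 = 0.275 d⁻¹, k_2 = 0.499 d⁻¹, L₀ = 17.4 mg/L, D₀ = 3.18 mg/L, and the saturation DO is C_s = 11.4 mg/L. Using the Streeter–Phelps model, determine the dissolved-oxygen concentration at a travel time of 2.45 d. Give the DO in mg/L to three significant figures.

k_1 L₀/(k_2−k_1) = 0.275×17.4/(0.499−0.275) = 4.785/0.2240 = 21.36 mg/L.
e^(−k_1 t) = e^(−0.275×2.450) = 0.5098; e^(−k_2 t) = e^(−0.499×2.450) = 0.2945.
D = 21.36 × (0.5098 − 0.2945) + 3.18 × 0.2945 = 4.599 + 0.9364 = 5.536 mg/L.
DO = C_s − D = 11.4 − 5.536 = 5.864 mg/L.

DO ≈ 5.86 mg/L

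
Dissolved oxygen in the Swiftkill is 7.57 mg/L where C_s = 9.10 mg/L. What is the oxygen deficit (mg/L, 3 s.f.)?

D = C_s − C = 9.10 − 7.57 = 1.53 mg/L.

D ≈ 1.53 mg/L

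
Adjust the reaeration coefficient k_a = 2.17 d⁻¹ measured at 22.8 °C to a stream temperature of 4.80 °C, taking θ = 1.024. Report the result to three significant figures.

k_a(T₂) = k_a(T₁) · θ^(T₂−T₁) = 2.17 × 1.024^(4.80−22.8)
= 2.17 × 1.024^-18.0 = 2.17 × 0.6525 = 1.416 d⁻¹.

k_a ≈ 1.42 d⁻¹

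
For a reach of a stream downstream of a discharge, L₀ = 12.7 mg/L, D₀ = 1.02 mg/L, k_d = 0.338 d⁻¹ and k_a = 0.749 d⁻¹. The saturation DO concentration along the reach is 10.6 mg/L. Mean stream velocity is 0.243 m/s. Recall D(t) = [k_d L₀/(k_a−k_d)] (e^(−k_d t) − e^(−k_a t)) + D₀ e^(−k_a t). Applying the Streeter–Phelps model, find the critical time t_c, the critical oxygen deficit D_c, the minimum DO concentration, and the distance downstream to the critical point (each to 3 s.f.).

With k_a/k_d = 2.216 and 1 − D₀(k_a−k_d)/(k_d L₀) = 0.9023,
t_c = ln(2.216 × 0.9023) / (0.749 − 0.338) = ln(2.000) / 0.4110 = 0.6929/0.4110 = 1.686 d.
L(t_c) = L₀ e^(−k_d t_c) = 12.7 × 0.5656 = 7.183 mg/L, and at the critical point k_a D_c = k_d L, so D_c = (0.338/0.749) × 7.183 = 3.242 mg/L.
Minimum DO = C_s − D_c = 10.6 − 3.242 = 7.358 mg/L.
x_c = v t_c = 0.243 m/s × 1.686 d × 86400 s/d = 35400 m ≈ 35.4 km.

t_c ≈ 1.69 d; D_c ≈ 3.24 mg/L; min DO ≈ 7.36 mg/L; x_c ≈ 35.4 km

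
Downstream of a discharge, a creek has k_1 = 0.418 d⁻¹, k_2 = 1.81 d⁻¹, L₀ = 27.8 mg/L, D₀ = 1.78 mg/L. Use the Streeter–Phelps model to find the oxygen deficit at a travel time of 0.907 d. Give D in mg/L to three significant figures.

k_1 L₀/(k_2−k_1) = 0.418×27.8/(1.81−0.418) = 11.62/1.392 = 8.348 mg/L.
e^(−k_1 t) = e^(−0.418×0.9070) = 0.6845; e^(−k_2 t) = e^(−1.81×0.9070) = 0.1937.
D = 8.348 × (0.6845 − 0.1937) + 1.78 × 0.1937 = 4.097 + 0.3447 = 4.442 mg/L.

D ≈ 4.44 mg/L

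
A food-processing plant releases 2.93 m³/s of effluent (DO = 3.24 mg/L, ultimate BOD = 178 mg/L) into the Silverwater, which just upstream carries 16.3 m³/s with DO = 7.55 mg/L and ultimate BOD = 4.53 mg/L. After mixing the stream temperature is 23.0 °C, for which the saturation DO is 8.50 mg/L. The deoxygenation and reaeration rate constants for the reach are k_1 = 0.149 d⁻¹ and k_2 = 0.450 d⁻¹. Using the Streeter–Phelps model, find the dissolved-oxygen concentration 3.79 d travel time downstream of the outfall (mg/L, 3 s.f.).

DO ≈ 2.28 mg/L

Mixed DO = (16.3×7.55 + 2.93×3.24)/(16.3+2.93) = 132.6/19.23 = 6.893 mg/L.
Mixed L₀ = (16.3×4.53 + 2.93×178)/(19.23) = 595.4/19.23 = 30.96 mg/L.
Initial deficit D₀ = C_s − DO₀ = 8.50 − 6.893 = 1.607 mg/L.
D(3.79) = [0.149×30.96/(0.450−0.149)](e^(−0.149×3.79) − e^(−0.450×3.79)) + 1.607 e^(−0.450×3.79)
= 15.33 × (0.5685 − 0.1817) + 1.607 × 0.1817 = 6.221 mg/L.
DO = 8.50 − 6.221 = 2.279 mg/L.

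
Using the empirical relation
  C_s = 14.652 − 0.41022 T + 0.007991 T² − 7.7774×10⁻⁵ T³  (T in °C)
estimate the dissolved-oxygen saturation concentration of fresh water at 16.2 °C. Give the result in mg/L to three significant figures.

C_s ≈ 9.77 mg/L

C_s = 14.652 − 0.41022×16.2 + 0.007991×16.2² − 7.7774×10⁻⁵×16.2³ = 9.773 mg/L.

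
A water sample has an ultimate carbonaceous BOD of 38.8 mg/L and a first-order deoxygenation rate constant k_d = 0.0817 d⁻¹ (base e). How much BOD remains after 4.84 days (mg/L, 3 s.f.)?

L ≈ 26.1 mg/L

L_t = L₀ e^(−k_d t) = 38.8 × e^(−0.0817×4.84) = 38.8 × 0.6734 = 26.13 mg/L.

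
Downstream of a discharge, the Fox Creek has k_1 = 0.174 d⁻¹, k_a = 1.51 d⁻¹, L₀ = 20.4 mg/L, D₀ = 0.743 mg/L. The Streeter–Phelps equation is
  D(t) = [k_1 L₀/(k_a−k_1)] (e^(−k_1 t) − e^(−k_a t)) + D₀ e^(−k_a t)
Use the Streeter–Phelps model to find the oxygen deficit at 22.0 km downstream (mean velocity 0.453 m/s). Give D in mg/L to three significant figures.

Travel time t = x/v = 22.0 km / (0.453 m/s) = 22000 m / 0.453 m/s = 48570 s = 0.5621 d.
k_1 L₀/(k_a−k_1) = 0.174×20.4/(1.51−0.174) = 3.550/1.336 = 2.657 mg/L.
e^(−k_1 t) = e^(−0.174×0.5621) = 0.9068; e^(−k_a t) = e^(−1.51×0.5621) = 0.4279.
D = 2.657 × (0.9068 − 0.4279) + 0.743 × 0.4279 = 1.272 + 0.3180 = 1.590 mg/L.

D ≈ 1.59 mg/L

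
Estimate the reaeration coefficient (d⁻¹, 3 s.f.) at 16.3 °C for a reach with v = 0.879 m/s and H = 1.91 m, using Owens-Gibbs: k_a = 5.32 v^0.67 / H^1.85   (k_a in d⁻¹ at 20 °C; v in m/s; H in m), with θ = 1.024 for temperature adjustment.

k_a ≈ 1.35 d⁻¹

k_a(20) = 5.32 × 0.879^0.67 / 1.91^1.85 = 5.32 × 0.9172 / 3.311 = 1.474 d⁻¹.
k_a(16.3) = 1.474 × 1.024^(16.3−20) = 1.474 × 0.9160 = 1.350 d⁻¹.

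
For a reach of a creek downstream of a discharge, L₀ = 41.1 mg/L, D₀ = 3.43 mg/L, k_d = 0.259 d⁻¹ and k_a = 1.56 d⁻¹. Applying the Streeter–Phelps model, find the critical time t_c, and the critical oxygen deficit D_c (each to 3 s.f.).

t_c = [1/(k_a−k_d)] ln[(k_a/k_d)(1 − D₀(k_a−k_d)/(k_d L₀))]
= [1/(1.56−0.259)] ln[(1.56/0.259)(1 − 3.43×1.301/(0.259×41.1))]
= (1/1.301) ln[6.023 × 0.5808] = 0.7686 × ln(3.498) = 0.7686 × 1.252 = 0.9625 d.
L(t_c) = L₀ e^(−k_d t_c) = 41.1 × 0.7794 = 32.03 mg/L, and at the critical point k_a D_c = k_d L, so D_c = (0.259/1.56) × 32.03 = 5.318 mg/L.

t_c ≈ 0.963 d; D_c ≈ 5.32 mg/L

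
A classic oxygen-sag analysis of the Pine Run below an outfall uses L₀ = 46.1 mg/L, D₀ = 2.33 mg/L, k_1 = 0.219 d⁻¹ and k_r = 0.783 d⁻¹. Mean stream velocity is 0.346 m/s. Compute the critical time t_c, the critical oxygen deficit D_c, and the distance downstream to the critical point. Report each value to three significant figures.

With k_r/k_1 = 3.575 and 1 − D₀(k_r−k_1)/(k_1 L₀) = 0.8698,
t_c = ln(3.575 × 0.8698) / (0.783 − 0.219) = ln(3.110) / 0.5640 = 1.135/0.5640 = 2.012 d.
D_c = (k_1/k_r) L₀ e^(−k_1 t_c) = (0.219/0.783) × 46.1 × e^(−0.219×2.012) = 0.2797 × 46.1 × 0.6437 = 8.299 mg/L.
x_c = v t_c = 0.346 m/s × 2.012 d × 86400 s/d = 60140 m ≈ 60.1 km.

t_c ≈ 2.01 d; D_c ≈ 8.30 mg/L; x_c ≈ 60.1 km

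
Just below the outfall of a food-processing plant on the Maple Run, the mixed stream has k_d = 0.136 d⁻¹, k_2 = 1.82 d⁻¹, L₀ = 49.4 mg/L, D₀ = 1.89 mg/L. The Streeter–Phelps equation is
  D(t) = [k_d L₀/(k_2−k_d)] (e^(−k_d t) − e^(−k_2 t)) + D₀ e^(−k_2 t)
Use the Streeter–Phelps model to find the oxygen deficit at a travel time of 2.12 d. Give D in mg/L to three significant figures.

k_d L₀/(k_2−k_d) = 0.136×49.4/(1.82−0.136) = 6.718/1.684 = 3.990 mg/L.
e^(−k_d t) = e^(−0.136×2.120) = 0.7495; e^(−k_2 t) = e^(−1.82×2.120) = 0.02110.
D = 3.990 × (0.7495 − 0.02110) + 1.89 × 0.02110 = 2.906 + 0.03988 = 2.946 mg/L.

D ≈ 2.95 mg/L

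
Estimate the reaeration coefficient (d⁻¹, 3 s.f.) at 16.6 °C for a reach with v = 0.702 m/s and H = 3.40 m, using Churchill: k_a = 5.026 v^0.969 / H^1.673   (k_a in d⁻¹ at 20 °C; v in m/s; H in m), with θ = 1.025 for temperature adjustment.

k_a(20) = 5.026 × 0.702^0.969 / 3.40^1.673 = 5.026 × 0.7097 / 7.748 = 0.4604 d⁻¹.
k_a(16.6) = 0.4604 × 1.025^(16.6−20) = 0.4604 × 0.9195 = 0.4233 d⁻¹.

k_a ≈ 0.423 d⁻¹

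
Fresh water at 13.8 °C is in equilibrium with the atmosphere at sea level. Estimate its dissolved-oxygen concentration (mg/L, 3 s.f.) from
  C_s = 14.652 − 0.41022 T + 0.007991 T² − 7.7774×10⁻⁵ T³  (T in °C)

C_s = 14.652 − 0.41022×13.8 + 0.007991×13.8² − 7.7774×10⁻⁵×13.8³ = 10.31 mg/L.

C_s ≈ 10.3 mg/L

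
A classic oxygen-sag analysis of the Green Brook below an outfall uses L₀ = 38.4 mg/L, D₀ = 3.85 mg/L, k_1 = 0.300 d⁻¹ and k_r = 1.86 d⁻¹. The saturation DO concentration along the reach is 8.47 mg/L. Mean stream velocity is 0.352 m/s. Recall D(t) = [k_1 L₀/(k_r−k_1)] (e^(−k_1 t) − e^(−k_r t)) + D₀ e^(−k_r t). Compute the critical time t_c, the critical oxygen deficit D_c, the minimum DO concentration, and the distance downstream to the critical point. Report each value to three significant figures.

t_c ≈ 0.697 d; D_c ≈ 5.02 mg/L; min DO ≈ 3.45 mg/L; x_c ≈ 21.2 km

At the critical point dD/dt = 0, so k_1 L₀ e^(−k_1 t) = k_r D. Substituting D(t) from the Streeter–Phelps equation and solving for t gives
t_c = ln[(k_r/k_1)(1 − D₀(k_r−k_1)/(k_1 L₀))] / (k_r−k_1).
Here k_r−k_1 = 1.560 d⁻¹ and 1 − D₀(k_r−k_1)/(k_1 L₀) = 1 − 3.85×1.560/(0.300×38.4) = 0.4786, so
t_c = ln(6.200 × 0.4786) / 1.560 = 1.088 / 1.560 = 0.6973 d.
L(t_c) = L₀ e^(−k_1 t_c) = 38.4 × 0.8112 = 31.15 mg/L, and at the critical point k_r D_c = k_1 L, so D_c = (0.300/1.86) × 31.15 = 5.024 mg/L.
Minimum DO = C_s − D_c = 8.47 − 5.024 = 3.446 mg/L.
x_c = v t_c = 0.352 m/s × 0.6973 d × 86400 s/d = 21210 m ≈ 21.2 km.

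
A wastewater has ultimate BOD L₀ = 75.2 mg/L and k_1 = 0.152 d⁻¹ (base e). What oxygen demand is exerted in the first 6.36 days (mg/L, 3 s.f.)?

y_t = L₀(1 − e^(−k_1 t)) = 75.2 × (1 − e^(−0.152×6.36))
= 75.2 × (1 − 0.3803) = 75.2 × 0.6197 = 46.60 mg/L.

y ≈ 46.6 mg/L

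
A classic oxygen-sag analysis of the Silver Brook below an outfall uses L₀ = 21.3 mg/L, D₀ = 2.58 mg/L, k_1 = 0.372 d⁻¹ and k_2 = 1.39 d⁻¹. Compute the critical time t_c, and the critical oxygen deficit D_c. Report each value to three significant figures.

t_c ≈ 0.899 d; D_c ≈ 4.08 mg/L

t_c = [1/(k_2−k_1)] ln[(k_2/k_1)(1 − D₀(k_2−k_1)/(k_1 L₀))]
= [1/(1.39−0.372)] ln[(1.39/0.372)(1 − 2.58×1.018/(0.372×21.3))]
= (1/1.018) ln[3.737 × 0.6685] = 0.9823 × ln(2.498) = 0.9823 × 0.9155 = 0.8993 d.
D_c = (k_1/k_2) L₀ e^(−k_1 t_c) = (0.372/1.39) × 21.3 × e^(−0.372×0.8993) = 0.2676 × 21.3 × 0.7157 = 4.080 mg/L.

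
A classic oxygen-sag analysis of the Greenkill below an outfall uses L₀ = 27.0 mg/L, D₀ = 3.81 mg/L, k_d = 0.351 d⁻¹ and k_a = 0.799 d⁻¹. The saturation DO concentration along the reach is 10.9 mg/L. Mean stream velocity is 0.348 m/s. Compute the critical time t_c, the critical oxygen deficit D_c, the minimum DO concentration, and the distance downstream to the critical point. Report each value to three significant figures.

t_c ≈ 1.39 d; D_c ≈ 7.27 mg/L; min DO ≈ 3.63 mg/L; x_c ≈ 41.9 km

t_c = [1/(k_a−k_d)] ln[(k_a/k_d)(1 − D₀(k_a−k_d)/(k_d L₀))]
= [1/(0.799−0.351)] ln[(0.799/0.351)(1 − 3.81×0.4480/(0.351×27.0))]
= (1/0.4480) ln[2.276 × 0.8199] = 2.232 × ln(1.866) = 2.232 × 0.6240 = 1.393 d.
D_c = (k_d/k_a) L₀ e^(−k_d t_c) = (0.351/0.799) × 27.0 × e^(−0.351×1.393) = 0.4393 × 27.0 × 0.6133 = 7.275 mg/L.
Minimum DO = C_s − D_c = 10.9 − 7.275 = 3.625 mg/L.
x_c = v t_c = 0.348 m/s × 1.393 d × 86400 s/d = 41880 m ≈ 41.9 km.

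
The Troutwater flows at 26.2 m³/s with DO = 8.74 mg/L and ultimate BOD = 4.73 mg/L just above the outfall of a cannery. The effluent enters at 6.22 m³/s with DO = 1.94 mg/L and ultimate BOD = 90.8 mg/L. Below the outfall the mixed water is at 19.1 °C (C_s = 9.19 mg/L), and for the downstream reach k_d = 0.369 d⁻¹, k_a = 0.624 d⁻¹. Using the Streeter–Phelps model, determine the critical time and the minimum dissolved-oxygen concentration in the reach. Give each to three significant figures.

t_c ≈ 1.83 d; minimum DO ≈ 2.80 mg/L

Mixed DO = (26.2×8.74 + 6.22×1.94)/(26.2+6.22) = 241.1/32.42 = 7.435 mg/L.
Mixed L₀ = (26.2×4.73 + 6.22×90.8)/(32.42) = 688.7/32.42 = 21.24 mg/L.
Initial deficit D₀ = C_s − DO₀ = 9.19 − 7.435 = 1.755 mg/L.
t_c = (1/0.2550) ln[(0.624/0.369)(1 − 1.755×0.2550/(0.369×21.24))] = 3.922 × ln(1.595) = 1.830 d.
D_c = (0.369/0.624) × 21.24 × e^(−0.369×1.830) = 0.5913 × 21.24 × 0.5091 = 6.395 mg/L.
Minimum DO = 9.19 − 6.395 = 2.795 mg/L.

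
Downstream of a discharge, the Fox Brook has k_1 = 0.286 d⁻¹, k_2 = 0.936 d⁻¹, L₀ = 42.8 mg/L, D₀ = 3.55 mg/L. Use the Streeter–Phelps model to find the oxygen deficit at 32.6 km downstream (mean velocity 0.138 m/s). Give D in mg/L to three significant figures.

D ≈ 7.43 mg/L

Travel time t = x/v = 32.6 km / (0.138 m/s) = 32600 m / 0.138 m/s = 236200 s = 2.734 d.
k_1 L₀/(k_2−k_1) = 0.286×42.8/(0.936−0.286) = 12.24/0.6500 = 18.83 mg/L.
e^(−k_1 t) = e^(−0.286×2.734) = 0.4575; e^(−k_2 t) = e^(−0.936×2.734) = 0.07737.
D = 18.83 × (0.4575 − 0.07737) + 3.55 × 0.07737 = 7.159 + 0.2747 = 7.433 mg/L.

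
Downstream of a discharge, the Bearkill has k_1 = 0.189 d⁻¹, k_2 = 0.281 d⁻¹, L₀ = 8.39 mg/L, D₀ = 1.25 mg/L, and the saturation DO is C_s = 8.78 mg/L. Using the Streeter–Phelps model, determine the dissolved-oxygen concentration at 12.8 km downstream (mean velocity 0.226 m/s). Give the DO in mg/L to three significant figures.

DO ≈ 6.85 mg/L

Travel time t = x/v = 12.8 km / (0.226 m/s) = 12800 m / 0.226 m/s = 56640 s = 0.6555 d.
k_1 L₀/(k_2−k_1) = 0.189×8.39/(0.281−0.189) = 1.586/0.09200 = 17.24 mg/L.
e^(−k_1 t) = e^(−0.189×0.6555) = 0.8835; e^(−k_2 t) = e^(−0.281×0.6555) = 0.8318.
D = 17.24 × (0.8835 − 0.8318) + 1.25 × 0.8318 = 0.8912 + 1.040 = 1.931 mg/L.
DO = C_s − D = 8.78 − 1.931 = 6.849 mg/L.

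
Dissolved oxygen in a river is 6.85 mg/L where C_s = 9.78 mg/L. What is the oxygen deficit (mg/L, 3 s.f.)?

D ≈ 2.93 mg/L

D = C_s − C = 9.78 − 6.85 = 2.93 mg/L.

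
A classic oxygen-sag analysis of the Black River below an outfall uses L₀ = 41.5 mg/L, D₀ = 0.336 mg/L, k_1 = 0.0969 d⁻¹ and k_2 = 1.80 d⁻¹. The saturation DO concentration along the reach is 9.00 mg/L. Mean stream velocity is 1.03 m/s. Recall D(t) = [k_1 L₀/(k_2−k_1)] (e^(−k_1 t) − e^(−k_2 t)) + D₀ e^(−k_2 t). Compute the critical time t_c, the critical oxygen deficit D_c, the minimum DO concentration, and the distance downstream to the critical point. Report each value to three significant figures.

t_c ≈ 1.63 d; D_c ≈ 1.91 mg/L; min DO ≈ 7.09 mg/L; x_c ≈ 145 km

t_c = [1/(k_2−k_1)] ln[(k_2/k_1)(1 − D₀(k_2−k_1)/(k_1 L₀))]
= [1/(1.80−0.0969)] ln[(1.80/0.0969)(1 − 0.336×1.703/(0.0969×41.5))]
= (1/1.703) ln[18.58 × 0.8577] = 0.5872 × ln(15.93) = 0.5872 × 2.768 = 1.625 d.
L(t_c) = L₀ e^(−k_1 t_c) = 41.5 × 0.8543 = 35.45 mg/L, and at the critical point k_2 D_c = k_1 L, so D_c = (0.0969/1.80) × 35.45 = 1.909 mg/L.
Minimum DO = C_s − D_c = 9.00 − 1.909 = 7.091 mg/L.
x_c = v t_c = 1.03 m/s × 1.625 d × 86400 s/d = 144700 m ≈ 145 km.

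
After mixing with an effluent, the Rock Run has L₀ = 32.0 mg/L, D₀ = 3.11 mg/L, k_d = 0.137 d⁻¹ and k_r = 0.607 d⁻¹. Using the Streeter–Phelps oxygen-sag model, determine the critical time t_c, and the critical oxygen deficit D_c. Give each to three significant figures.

With k_r/k_d = 4.431 and 1 − D₀(k_r−k_d)/(k_d L₀) = 0.6666,
t_c = ln(4.431 × 0.6666) / (0.607 − 0.137) = ln(2.953) / 0.4700 = 1.083/0.4700 = 2.304 d.
D_c = (k_d/k_r) L₀ e^(−k_d t_c) = (0.137/0.607) × 32.0 × e^(−0.137×2.304) = 0.2257 × 32.0 × 0.7293 = 5.267 mg/L.

t_c ≈ 2.30 d; D_c ≈ 5.27 mg/L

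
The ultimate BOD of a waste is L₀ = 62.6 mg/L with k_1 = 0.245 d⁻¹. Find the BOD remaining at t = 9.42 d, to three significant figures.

L_t = L₀ e^(−k_1 t) = 62.6 × e^(−0.245×9.42) = 62.6 × 0.09947 = 6.227 mg/L.

L ≈ 6.23 mg/L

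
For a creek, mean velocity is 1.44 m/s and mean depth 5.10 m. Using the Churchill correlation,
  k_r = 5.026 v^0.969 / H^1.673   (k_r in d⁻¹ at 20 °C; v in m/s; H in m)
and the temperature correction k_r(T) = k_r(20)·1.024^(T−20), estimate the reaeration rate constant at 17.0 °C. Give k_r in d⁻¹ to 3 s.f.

k_r(20) = 5.026 × 1.44^0.969 / 5.10^1.673 = 5.026 × 1.424 / 15.27 = 0.4687 d⁻¹.
k_r(17.0) = 0.4687 × 1.024^(17.0−20) = 0.4687 × 0.9313 = 0.4365 d⁻¹.

k_r ≈ 0.437 d⁻¹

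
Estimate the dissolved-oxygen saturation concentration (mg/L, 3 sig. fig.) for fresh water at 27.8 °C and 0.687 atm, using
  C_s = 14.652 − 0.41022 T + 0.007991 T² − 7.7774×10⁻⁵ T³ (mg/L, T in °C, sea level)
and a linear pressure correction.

At sea level: C_s = 14.652 − 0.41022×27.8 + 0.007991×27.8² − 7.7774×10⁻⁵×27.8³ = 7.753 mg/L.
Pressure correction: C_s' = 7.753 × 0.687 = 5.326 mg/L.

C_s ≈ 5.33 mg/L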